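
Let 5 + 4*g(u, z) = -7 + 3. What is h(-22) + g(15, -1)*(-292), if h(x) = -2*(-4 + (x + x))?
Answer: 753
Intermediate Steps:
g(u, z) = -9/4 (g(u, z) = -5/4 + (-7 + 3)/4 = -5/4 + (¼)*(-4) = -5/4 - 1 = -9/4)
h(x) = 8 - 4*x (h(x) = -2*(-4 + 2*x) = 8 - 4*x)
h(-22) + g(15, -1)*(-292) = (8 - 4*(-22)) - 9/4*(-292) = (8 + 88) + 657 = 96 + 657 = 753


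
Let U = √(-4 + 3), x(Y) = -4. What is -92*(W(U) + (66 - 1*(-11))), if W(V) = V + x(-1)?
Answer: -6716 - 92*I ≈ -6716.0 - 92.0*I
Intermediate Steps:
U = I (U = √(-1) = I ≈ 1.0*I)
W(V) = -4 + V (W(V) = V - 4 = -4 + V)
-92*(W(U) + (66 - 1*(-11))) = -92*((-4 + I) + (66 - 1*(-11))) = -92*((-4 + I) + (66 + 11)) = -92*((-4 + I) + 77) = -92*(73 + I) = -6716 - 92*I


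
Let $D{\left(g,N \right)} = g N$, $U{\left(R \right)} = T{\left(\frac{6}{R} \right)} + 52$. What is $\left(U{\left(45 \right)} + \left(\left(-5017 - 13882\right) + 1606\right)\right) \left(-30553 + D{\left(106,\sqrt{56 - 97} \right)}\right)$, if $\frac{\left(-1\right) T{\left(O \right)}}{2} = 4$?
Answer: $527008697 - 1828394 i \sqrt{41} \approx 5.2701 \cdot 10^{8} - 1.1707 \cdot 10^{7} i$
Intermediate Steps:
$T{\left(O \right)} = -8$ ($T{\left(O \right)} = \left(-2\right) 4 = -8$)
$U{\left(R \right)} = 44$ ($U{\left(R \right)} = -8 + 52 = 44$)
$D{\left(g,N \right)} = N g$
$\left(U{\left(45 \right)} + \left(\left(-5017 - 13882\right) + 1606\right)\right) \left(-30553 + D{\left(106,\sqrt{56 - 97} \right)}\right) = \left(44 + \left(\left(-5017 - 13882\right) + 1606\right)\right) \left(-30553 + \sqrt{56 - 97} \cdot 106\right) = \left(44 + \left(-18899 + 1606\right)\right) \left(-30553 + \sqrt{-41} \cdot 106\right) = \left(44 - 17293\right) \left(-30553 + i \sqrt{41} \cdot 106\right) = - 17249 \left(-30553 + 106 i \sqrt{41}\right) = 527008697 - 1828394 i \sqrt{41}$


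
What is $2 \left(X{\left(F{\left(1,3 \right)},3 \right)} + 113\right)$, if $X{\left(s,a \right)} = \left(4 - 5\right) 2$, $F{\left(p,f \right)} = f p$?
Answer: $222$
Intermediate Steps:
$X{\left(s,a \right)} = -2$ ($X{\left(s,a \right)} = \left(-1\right) 2 = -2$)
$2 \left(X{\left(F{\left(1,3 \right)},3 \right)} + 113\right) = 2 \left(-2 + 113\right) = 2 \cdot 111 = 222$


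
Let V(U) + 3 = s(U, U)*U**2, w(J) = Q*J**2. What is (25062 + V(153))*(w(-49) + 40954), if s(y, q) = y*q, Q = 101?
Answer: 155335137104700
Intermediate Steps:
s(y, q) = q*y
w(J) = 101*J**2
V(U) = -3 + U**4 (V(U) = -3 + (U*U)*U**2 = -3 + U**2*U**2 = -3 + U**4)
(25062 + V(153))*(w(-49) + 40954) = (25062 + (-3 + 153**4))*(101*(-49)**2 + 40954) = (25062 + (-3 + 547981281))*(101*2401 + 40954) = (25062 + 547981278)*(242501 + 40954) = 548006340*283455 = 155335137104700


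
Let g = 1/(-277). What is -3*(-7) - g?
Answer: 5818/277 ≈ 21.004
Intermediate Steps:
g = -1/277 ≈ -0.0036101
-3*(-7) - g = -3*(-7) - 1*(-1/277) = 21 + 1/277 = 5818/277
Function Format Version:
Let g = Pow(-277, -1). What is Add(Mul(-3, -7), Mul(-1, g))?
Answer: Rational(5818, 277) ≈ 21.004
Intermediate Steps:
g = Rational(-1, 277) ≈ -0.0036101
Add(Mul(-3, -7), Mul(-1, g)) = Add(Mul(-3, -7), Mul(-1, Rational(-1, 277))) = Add(21, Rational(1, 277)) = Rational(5818, 277)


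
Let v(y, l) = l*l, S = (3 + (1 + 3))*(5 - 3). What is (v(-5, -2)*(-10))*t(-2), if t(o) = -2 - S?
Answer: 640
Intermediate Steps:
S = 14 (S = (3 + 4)*2 = 7*2 = 14)
v(y, l) = l²
t(o) = -16 (t(o) = -2 - 1*14 = -2 - 14 = -16)
(v(-5, -2)*(-10))*t(-2) = ((-2)²*(-10))*(-16) = (4*(-10))*(-16) = -40*(-16) = 640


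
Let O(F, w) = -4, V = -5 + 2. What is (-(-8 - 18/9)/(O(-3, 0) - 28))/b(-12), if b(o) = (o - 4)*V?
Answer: -5/768 ≈ -0.0065104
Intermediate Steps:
V = -3
b(o) = 12 - 3*o (b(o) = (o - 4)*(-3) = (-4 + o)*(-3) = 12 - 3*o)
(-(-8 - 18/9)/(O(-3, 0) - 28))/b(-12) = (-(-8 - 18/9)/(-4 - 28))/(12 - 3*(-12)) = (-(-8 - 18*⅑)/(-32))/(12 + 36) = -(-8 - 2)*(-1)/32/48 = -(-10)*(-1)/32*(1/48) = -1*5/16*(1/48) = -5/16*1/48 = -5/768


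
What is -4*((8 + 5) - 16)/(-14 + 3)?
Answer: -12/11 ≈ -1.0909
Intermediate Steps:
-4*((8 + 5) - 16)/(-14 + 3) = -4*(13 - 16)/(-11) = -(-12)*(-1)/11 = -4*3/11 = -12/11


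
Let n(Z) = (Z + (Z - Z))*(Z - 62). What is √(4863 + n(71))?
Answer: √5502 ≈ 74.175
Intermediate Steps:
n(Z) = Z*(-62 + Z) (n(Z) = (Z + 0)*(-62 + Z) = Z*(-62 + Z))
√(4863 + n(71)) = √(4863 + 71*(-62 + 71)) = √(4863 + 71*9) = √(4863 + 639) = √5502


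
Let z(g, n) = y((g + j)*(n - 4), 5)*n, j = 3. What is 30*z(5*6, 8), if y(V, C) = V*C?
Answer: 158400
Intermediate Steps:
y(V, C) = C*V
z(g, n) = 5*n*(-4 + n)*(3 + g) (z(g, n) = (5*((g + 3)*(n - 4)))*n = (5*((3 + g)*(-4 + n)))*n = (5*((-4 + n)*(3 + g)))*n = (5*(-4 + n)*(3 + g))*n = 5*n*(-4 + n)*(3 + g))
30*z(5*6, 8) = 30*(5*8*(-12 - 20*6 + 3*8 + (5*6)*8)) = 30*(5*8*(-12 - 4*30 + 24 + 30*8)) = 30*(5*8*(-12 - 120 + 24 + 240)) = 30*(5*8*132) = 30*5280 = 158400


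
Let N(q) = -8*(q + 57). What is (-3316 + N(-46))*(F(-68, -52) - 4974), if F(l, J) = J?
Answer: 17108504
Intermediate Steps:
N(q) = -456 - 8*q (N(q) = -8*(57 + q) = -456 - 8*q)
(-3316 + N(-46))*(F(-68, -52) - 4974) = (-3316 + (-456 - 8*(-46)))*(-52 - 4974) = (-3316 + (-456 + 368))*(-5026) = (-3316 - 88)*(-5026) = -3404*(-5026) = 17108504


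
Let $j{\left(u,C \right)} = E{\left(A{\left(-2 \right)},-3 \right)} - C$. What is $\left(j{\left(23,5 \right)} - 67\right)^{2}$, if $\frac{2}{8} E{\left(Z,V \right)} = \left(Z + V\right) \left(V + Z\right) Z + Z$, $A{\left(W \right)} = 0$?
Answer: $5184$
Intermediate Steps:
$E{\left(Z,V \right)} = 4 Z + 4 Z \left(V + Z\right)^{2}$ ($E{\left(Z,V \right)} = 4 \left(\left(Z + V\right) \left(V + Z\right) Z + Z\right) = 4 \left(\left(V + Z\right) \left(V + Z\right) Z + Z\right) = 4 \left(\left(V + Z\right)^{2} Z + Z\right) = 4 \left(Z \left(V + Z\right)^{2} + Z\right) = 4 \left(Z + Z \left(V + Z\right)^{2}\right) = 4 Z + 4 Z \left(V + Z\right)^{2}$)
$j{\left(u,C \right)} = - C$ ($j{\left(u,C \right)} = 4 \cdot 0 \left(1 + \left(-3 + 0\right)^{2}\right) - C = 4 \cdot 0 \left(1 + \left(-3\right)^{2}\right) - C = 4 \cdot 0 \left(1 + 9\right) - C = 4 \cdot 0 \cdot 10 - C = 0 - C = - C$)
$\left(j{\left(23,5 \right)} - 67\right)^{2} = \left(\left(-1\right) 5 - 67\right)^{2} = \left(-5 - 67\right)^{2} = \left(-72\right)^{2} = 5184$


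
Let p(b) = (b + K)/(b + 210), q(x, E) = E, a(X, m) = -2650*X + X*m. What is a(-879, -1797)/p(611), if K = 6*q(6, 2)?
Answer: 3209217573/623 ≈ 5.1512e+6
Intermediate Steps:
K = 12 (K = 6*2 = 12)
p(b) = (12 + b)/(210 + b) (p(b) = (b + 12)/(b + 210) = (12 + b)/(210 + b))
a(-879, -1797)/p(611) = (-879*(-2650 - 1797))/(((12 + 611)/(210 + 611))) = (-879*(-4447))/((623/821)) = 3908913/(((1/821)*623)) = 3908913/(623/821) = 3908913*(821/623) = 3209217573/623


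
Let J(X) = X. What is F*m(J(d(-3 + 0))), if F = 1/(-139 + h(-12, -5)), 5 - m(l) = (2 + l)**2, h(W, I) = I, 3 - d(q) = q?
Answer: 59/144 ≈ 0.40972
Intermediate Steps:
d(q) = 3 - q
m(l) = 5 - (2 + l)**2
F = -1/144 (F = 1/(-139 - 5) = 1/(-144) = -1/144 ≈ -0.0069444)
F*m(J(d(-3 + 0))) = -(5 - (2 + (3 - (-3 + 0)))**2)/144 = -(5 - (2 + (3 - 1*(-3)))**2)/144 = -(5 - (2 + (3 + 3))**2)/144 = -(5 - (2 + 6)**2)/144 = -(5 - 1*8**2)/144 = -(5 - 1*64)/144 = -(5 - 64)/144 = -1/144*(-59) = 59/144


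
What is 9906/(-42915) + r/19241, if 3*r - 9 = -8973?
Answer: -106277122/275242505 ≈ -0.38612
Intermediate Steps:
r = -2988 (r = 3 + (1/3)*(-8973) = 3 - 2991 = -2988)
9906/(-42915) + r/19241 = 9906/(-42915) - 2988/19241 = 9906*(-1/42915) - 2988*1/19241 = -3302/14305 - 2988/19241 = -106277122/275242505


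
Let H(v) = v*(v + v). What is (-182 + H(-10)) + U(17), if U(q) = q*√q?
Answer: 18 + 17*√17 ≈ 88.093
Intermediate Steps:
H(v) = 2*v² (H(v) = v*(2*v) = 2*v²)
U(q) = q^(3/2)
(-182 + H(-10)) + U(17) = (-182 + 2*(-10)²) + 17^(3/2) = (-182 + 2*100) + 17*√17 = (-182 + 200) + 17*√17 = 18 + 17*√17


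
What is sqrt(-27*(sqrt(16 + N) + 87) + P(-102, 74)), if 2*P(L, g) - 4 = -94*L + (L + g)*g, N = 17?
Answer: sqrt(1411 - 27*sqrt(33)) ≈ 35.439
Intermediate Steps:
P(L, g) = 2 - 47*L + g*(L + g)/2 (P(L, g) = 2 + (-94*L + (L + g)*g)/2 = 2 + (-94*L + g*(L + g))/2 = 2 + (-47*L + g*(L + g)/2) = 2 - 47*L + g*(L + g)/2)
sqrt(-27*(sqrt(16 + N) + 87) + P(-102, 74)) = sqrt(-27*(sqrt(16 + 17) + 87) + (2 + (1/2)*74**2 - 47*(-102) + (1/2)*(-102)*74)) = sqrt(-27*(sqrt(33) + 87) + (2 + (1/2)*5476 + 4794 - 3774)) = sqrt(-27*(87 + sqrt(33)) + (2 + 2738 + 4794 - 3774)) = sqrt((-2349 - 27*sqrt(33)) + 3760) = sqrt(1411 - 27*sqrt(33))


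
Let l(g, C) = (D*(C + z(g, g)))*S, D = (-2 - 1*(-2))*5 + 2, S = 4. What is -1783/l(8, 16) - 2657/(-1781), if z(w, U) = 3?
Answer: -2771659/270712 ≈ -10.238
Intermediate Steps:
D = 2 (D = (-2 + 2)*5 + 2 = 0*5 + 2 = 0 + 2 = 2)
l(g, C) = 24 + 8*C (l(g, C) = (2*(C + 3))*4 = (2*(3 + C))*4 = (6 + 2*C)*4 = 24 + 8*C)
-1783/l(8, 16) - 2657/(-1781) = -1783/(24 + 8*16) - 2657/(-1781) = -1783/(24 + 128) - 2657*(-1/1781) = -1783/152 + 2657/1781 = -2771659/270712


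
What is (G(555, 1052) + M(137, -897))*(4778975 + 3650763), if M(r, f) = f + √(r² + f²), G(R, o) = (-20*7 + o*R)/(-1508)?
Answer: -4080827736062/377 + 8429738*√823378 ≈ -3.1753e+9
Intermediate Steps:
G(R, o) = 35/377 - R*o/1508 (G(R, o) = (-140 + R*o)*(-1/1508) = 35/377 - R*o/1508)
M(r, f) = f + √(f² + r²)
(G(555, 1052) + M(137, -897))*(4778975 + 3650763) = ((35/377 - 1/1508*555*1052) + (-897 + √((-897)² + 137²)))*(4778975 + 3650763) = ((35/377 - 145965/377) + (-897 + √(804609 + 18769)))*8429738 = (-145930/377 + (-897 + √823378))*8429738 = (-484099/377 + √823378)*8429738 = -4080827736062/377 + 8429738*√823378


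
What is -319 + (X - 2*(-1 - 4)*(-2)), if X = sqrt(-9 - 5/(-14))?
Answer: -339 + 11*I*sqrt(14)/14 ≈ -339.0 + 2.9399*I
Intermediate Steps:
X = 11*I*sqrt(14)/14 (X = sqrt(-9 - 5*(-1/14)) = sqrt(-9 + 5/14) = sqrt(-121/14) = 11*I*sqrt(14)/14 ≈ 2.9399*I)
-319 + (X - 2*(-1 - 4)*(-2)) = -319 + (11*I*sqrt(14)/14 - 2*(-1 - 4)*(-2)) = -319 + (11*I*sqrt(14)/14 - 2*(-5)*(-2)) = -319 + (11*I*sqrt(14)/14 + 10*(-2)) = -319 + (11*I*sqrt(14)/14 - 20) = -319 + (-20 + 11*I*sqrt(14)/14) = -339 + 11*I*sqrt(14)/14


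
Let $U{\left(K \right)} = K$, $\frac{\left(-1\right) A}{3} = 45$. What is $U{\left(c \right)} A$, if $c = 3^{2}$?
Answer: $-1215$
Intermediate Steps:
$c = 9$
$A = -135$ ($A = \left(-3\right) 45 = -135$)
$U{\left(c \right)} A = 9 \left(-135\right) = -1215$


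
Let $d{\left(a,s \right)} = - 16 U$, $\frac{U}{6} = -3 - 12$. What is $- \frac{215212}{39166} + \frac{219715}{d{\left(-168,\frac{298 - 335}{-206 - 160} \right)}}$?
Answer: $\frac{829545241}{5639904} \approx 147.08$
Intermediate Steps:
$U = -90$ ($U = 6 \left(-3 - 12\right) = 6 \left(-15\right) = -90$)
$d{\left(a,s \right)} = 1440$ ($d{\left(a,s \right)} = \left(-16\right) \left(-90\right) = 1440$)
$- \frac{215212}{39166} + \frac{219715}{d{\left(-168,\frac{298 - 335}{-206 - 160} \right)}} = - \frac{215212}{39166} + \frac{219715}{1440} = \left(-215212\right) \frac{1}{39166} + 219715 \cdot \frac{1}{1440} = - \frac{107606}{19583} + \frac{43943}{288} = \frac{829545241}{5639904}$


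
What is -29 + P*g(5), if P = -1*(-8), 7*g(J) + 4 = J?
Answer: -195/7 ≈ -27.857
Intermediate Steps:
g(J) = -4/7 + J/7
P = 8
-29 + P*g(5) = -29 + 8*(-4/7 + (⅐)*5) = -29 + 8*(-4/7 + 5/7) = -29 + 8*(⅐) = -29 + 8/7 = -195/7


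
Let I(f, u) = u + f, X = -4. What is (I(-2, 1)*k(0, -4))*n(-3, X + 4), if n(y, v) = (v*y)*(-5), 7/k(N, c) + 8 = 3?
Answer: 0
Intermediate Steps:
k(N, c) = -7/5 (k(N, c) = 7/(-8 + 3) = 7/(-5) = 7*(-⅕) = -7/5)
n(y, v) = -5*v*y
I(f, u) = f + u
(I(-2, 1)*k(0, -4))*n(-3, X + 4) = ((-2 + 1)*(-7/5))*(-5*(-4 + 4)*(-3)) = (-1*(-7/5))*(-5*0*(-3)) = (7/5)*0 = 0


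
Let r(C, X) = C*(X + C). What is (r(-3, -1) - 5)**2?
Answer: 49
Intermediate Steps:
r(C, X) = C*(C + X)
(r(-3, -1) - 5)**2 = (-3*(-3 - 1) - 5)**2 = (-3*(-4) - 5)**2 = (12 - 5)**2 = 7**2 = 49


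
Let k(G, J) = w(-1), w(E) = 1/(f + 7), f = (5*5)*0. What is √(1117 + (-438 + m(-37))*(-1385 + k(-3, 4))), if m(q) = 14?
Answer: 5*√1153061/7 ≈ 767.00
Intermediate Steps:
f = 0 (f = 25*0 = 0)
w(E) = ⅐ (w(E) = 1/(0 + 7) = 1/7 = ⅐)
k(G, J) = ⅐
√(1117 + (-438 + m(-37))*(-1385 + k(-3, 4))) = √(1117 + (-438 + 14)*(-1385 + ⅐)) = √(1117 - 424*(-9694/7)) = √(1117 + 4110256/7) = √(4118075/7) = 5*√1153061/7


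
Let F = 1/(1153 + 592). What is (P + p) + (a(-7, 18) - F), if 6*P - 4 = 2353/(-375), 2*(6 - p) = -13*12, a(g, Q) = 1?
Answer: 66448103/785250 ≈ 84.620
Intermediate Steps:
p = 84 (p = 6 - (-13)*12/2 = 6 - 1/2*(-156) = 6 + 78 = 84)
F = 1/1745 ≈ 0.00057307
P = -853/2250 (P = 2/3 + (2353/(-375))/6 = 2/3 + (2353*(-1/375))/6 = 2/3 + (1/6)*(-2353/375) = 2/3 - 2353/2250 = -853/2250 ≈ -0.37911)
(P + p) + (a(-7, 18) - F) = (-853/2250 + 84) + (1 - 1*1/1745) = 188147/2250 + (1 - 1/1745) = 188147/2250 + 1744/1745 = 66448103/785250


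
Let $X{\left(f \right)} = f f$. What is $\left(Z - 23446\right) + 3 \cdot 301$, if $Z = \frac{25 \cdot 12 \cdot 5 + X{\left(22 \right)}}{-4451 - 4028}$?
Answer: $- \frac{191144081}{8479} \approx -22543.0$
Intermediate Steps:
$X{\left(f \right)} = f^{2}$
$Z = - \frac{1984}{8479}$ ($Z = \frac{25 \cdot 12 \cdot 5 + 22^{2}}{-4451 - 4028} = \frac{300 \cdot 5 + 484}{-8479} = \left(1500 + 484\right) \left(- \frac{1}{8479}\right) = 1984 \left(- \frac{1}{8479}\right) = - \frac{1984}{8479} \approx -0.23399$)
$\left(Z - 23446\right) + 3 \cdot 301 = \left(- \frac{1984}{8479} - 23446\right) + 3 \cdot 301 = - \frac{198800618}{8479} + 903 = - \frac{191144081}{8479}$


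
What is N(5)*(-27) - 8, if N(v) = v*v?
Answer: -683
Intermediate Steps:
N(v) = v**2
N(5)*(-27) - 8 = 5**2*(-27) - 8 = 25*(-27) - 8 = -675 - 8 = -683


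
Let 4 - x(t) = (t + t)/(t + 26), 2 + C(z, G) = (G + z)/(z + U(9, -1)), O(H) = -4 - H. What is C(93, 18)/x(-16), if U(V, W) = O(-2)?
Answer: -355/3276 ≈ -0.10836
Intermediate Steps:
U(V, W) = -2 (U(V, W) = -4 - 1*(-2) = -4 + 2 = -2)
C(z, G) = -2 + (G + z)/(-2 + z) (C(z, G) = -2 + (G + z)/(z - 2) = -2 + (G + z)/(-2 + z))
x(t) = 4 - 2*t/(26 + t) (x(t) = 4 - (t + t)/(t + 26) = 4 - 2*t/(26 + t))
C(93, 18)/x(-16) = ((4 + 18 - 1*93)/(-2 + 93))/((2*(52 - 16)/(26 - 16))) = ((4 + 18 - 93)/91)/((2*36/10)) = ((1/91)*(-71))/((2*(⅒)*36)) = -71/(91*36/5) = -71/91*5/36 = -355/3276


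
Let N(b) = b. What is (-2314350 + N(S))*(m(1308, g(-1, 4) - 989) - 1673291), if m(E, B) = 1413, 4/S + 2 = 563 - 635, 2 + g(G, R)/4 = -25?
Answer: 143164504767856/37 ≈ 3.8693e+12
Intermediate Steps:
g(G, R) = -108 (g(G, R) = -8 + 4*(-25) = -8 - 100 = -108)
S = -2/37 (S = 4/(-2 + (563 - 635)) = 4/(-2 - 72) = 4/(-74) = 4*(-1/74) = -2/37 ≈ -0.054054)
(-2314350 + N(S))*(m(1308, g(-1, 4) - 989) - 1673291) = (-2314350 - 2/37)*(1413 - 1673291) = -85630952/37*(-1671878) = 143164504767856/37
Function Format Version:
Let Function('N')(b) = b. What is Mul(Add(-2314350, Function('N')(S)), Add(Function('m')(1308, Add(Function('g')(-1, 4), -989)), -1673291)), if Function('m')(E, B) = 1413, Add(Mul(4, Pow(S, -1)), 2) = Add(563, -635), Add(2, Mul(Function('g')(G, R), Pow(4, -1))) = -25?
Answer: Rational(143164504767856, 37) ≈ 3.8693e+12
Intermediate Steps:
Function('g')(G, R) = -108 (Function('g')(G, R) = Add(-8, Mul(4, -25)) = Add(-8, -100) = -108)
S = Rational(-2, 37) (S = Mul(4, Pow(Add(-2, Add(563, -635)), -1)) = Mul(4, Pow(Add(-2, -72), -1)) = Mul(4, Pow(-74, -1)) = Mul(4, Rational(-1, 74)) = Rational(-2, 37) ≈ -0.054054)
Mul(Add(-2314350, Function('N')(S)), Add(Function('m')(1308, Add(Function('g')(-1, 4), -989)), -1673291)) = Mul(Add(-2314350, Rational(-2, 37)), Add(1413, -1673291)) = Mul(Rational(-85630952, 37), -1671878) = Rational(143164504767856, 37)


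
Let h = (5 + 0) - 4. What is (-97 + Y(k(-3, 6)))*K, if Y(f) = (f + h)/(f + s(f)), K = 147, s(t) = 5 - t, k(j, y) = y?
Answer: -70266/5 ≈ -14053.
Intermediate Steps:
h = 1 (h = 5 - 4 = 1)
Y(f) = ⅕ + f/5 (Y(f) = (f + 1)/(f + (5 - f)) = (1 + f)/5 = (1 + f)*(⅕) = ⅕ + f/5)
(-97 + Y(k(-3, 6)))*K = (-97 + (⅕ + (⅕)*6))*147 = (-97 + (⅕ + 6/5))*147 = (-97 + 7/5)*147 = -478/5*147 = -70266/5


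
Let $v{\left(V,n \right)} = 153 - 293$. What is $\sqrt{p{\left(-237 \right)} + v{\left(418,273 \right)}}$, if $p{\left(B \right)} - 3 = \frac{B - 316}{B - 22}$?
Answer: $\frac{i \sqrt{184630}}{37} \approx 11.613 i$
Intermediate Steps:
$v{\left(V,n \right)} = -140$
$p{\left(B \right)} = 3 + \frac{-316 + B}{-22 + B}$ ($p{\left(B \right)} = 3 + \frac{B - 316}{B - 22} = 3 + \frac{-316 + B}{-22 + B}$)
$\sqrt{p{\left(-237 \right)} + v{\left(418,273 \right)}} = \sqrt{\frac{2 \left(-191 + 2 \left(-237\right)\right)}{-22 - 237} - 140} = \sqrt{\frac{2 \left(-191 - 474\right)}{-259} - 140} = \sqrt{2 \left(- \frac{1}{259}\right) \left(-665\right) - 140} = \sqrt{\frac{190}{37} - 140} = \sqrt{- \frac{4990}{37}} = \frac{i \sqrt{184630}}{37}$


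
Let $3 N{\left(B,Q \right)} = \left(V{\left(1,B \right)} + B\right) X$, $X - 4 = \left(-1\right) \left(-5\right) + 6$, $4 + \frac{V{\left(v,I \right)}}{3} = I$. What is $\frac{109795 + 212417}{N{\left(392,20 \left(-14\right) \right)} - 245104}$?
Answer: $- \frac{26851}{19777} \approx -1.3577$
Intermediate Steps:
$V{\left(v,I \right)} = -12 + 3 I$
$X = 15$ ($X = 4 + \left(\left(-1\right) \left(-5\right) + 6\right) = 4 + \left(5 + 6\right) = 4 + 11 = 15$)
$N{\left(B,Q \right)} = -60 + 20 B$ ($N{\left(B,Q \right)} = \frac{\left(\left(-12 + 3 B\right) + B\right) 15}{3} = \frac{\left(-12 + 4 B\right) 15}{3} = \frac{-180 + 60 B}{3} = -60 + 20 B$)
$\frac{109795 + 212417}{N{\left(392,20 \left(-14\right) \right)} - 245104} = \frac{109795 + 212417}{\left(-60 + 20 \cdot 392\right) - 245104} = \frac{322212}{\left(-60 + 7840\right) - 245104} = \frac{322212}{7780 - 245104} = \frac{322212}{-237324} = 322212 \left(- \frac{1}{237324}\right) = - \frac{26851}{19777}$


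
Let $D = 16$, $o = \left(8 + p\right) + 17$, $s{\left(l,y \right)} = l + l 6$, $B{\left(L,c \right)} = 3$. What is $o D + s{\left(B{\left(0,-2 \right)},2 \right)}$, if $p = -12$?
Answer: $229$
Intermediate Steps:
$s{\left(l,y \right)} = 7 l$ ($s{\left(l,y \right)} = l + 6 l = 7 l$)
$o = 13$ ($o = \left(8 - 12\right) + 17 = -4 + 17 = 13$)
$o D + s{\left(B{\left(0,-2 \right)},2 \right)} = 13 \cdot 16 + 7 \cdot 3 = 208 + 21 = 229$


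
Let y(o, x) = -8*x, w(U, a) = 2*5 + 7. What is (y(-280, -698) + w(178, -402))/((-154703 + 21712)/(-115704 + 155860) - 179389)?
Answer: -224913756/7203677675 ≈ -0.031222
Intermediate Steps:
w(U, a) = 17 (w(U, a) = 10 + 7 = 17)
(y(-280, -698) + w(178, -402))/((-154703 + 21712)/(-115704 + 155860) - 179389) = (-8*(-698) + 17)/((-154703 + 21712)/(-115704 + 155860) - 179389) = (5584 + 17)/(-132991/40156 - 179389) = 5601/(-132991*1/40156 - 179389) = 5601/(-132991/40156 - 179389) = 5601/(-7203677675/40156) = 5601*(-40156/7203677675) = -224913756/7203677675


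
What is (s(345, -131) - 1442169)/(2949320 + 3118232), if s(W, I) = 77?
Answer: -360523/1516888 ≈ -0.23767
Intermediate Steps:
(s(345, -131) - 1442169)/(2949320 + 3118232) = (77 - 1442169)/(2949320 + 3118232) = -1442092/6067552 = -1442092*1/6067552 = -360523/1516888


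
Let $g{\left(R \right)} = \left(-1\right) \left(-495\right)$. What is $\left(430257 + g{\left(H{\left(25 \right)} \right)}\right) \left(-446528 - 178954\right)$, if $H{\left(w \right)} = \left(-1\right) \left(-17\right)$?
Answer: $-269427622464$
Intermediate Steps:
$H{\left(w \right)} = 17$
$g{\left(R \right)} = 495$
$\left(430257 + g{\left(H{\left(25 \right)} \right)}\right) \left(-446528 - 178954\right) = \left(430257 + 495\right) \left(-446528 - 178954\right) = 430752 \left(-625482\right) = -269427622464$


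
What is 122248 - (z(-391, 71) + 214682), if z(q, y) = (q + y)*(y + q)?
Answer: -194834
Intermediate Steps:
z(q, y) = (q + y)**2 (z(q, y) = (q + y)*(q + y) = (q + y)**2)
122248 - (z(-391, 71) + 214682) = 122248 - ((-391 + 71)**2 + 214682) = 122248 - ((-320)**2 + 214682) = 122248 - (102400 + 214682) = 122248 - 1*317082 = 122248 - 317082 = -194834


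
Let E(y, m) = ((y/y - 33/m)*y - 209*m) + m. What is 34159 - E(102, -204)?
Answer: -16783/2 ≈ -8391.5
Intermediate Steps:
E(y, m) = -208*m + y*(1 - 33/m) (E(y, m) = ((1 - 33/m)*y - 209*m) + m = (y*(1 - 33/m) - 209*m) + m = (-209*m + y*(1 - 33/m)) + m = -208*m + y*(1 - 33/m))
34159 - E(102, -204) = 34159 - (102 - 208*(-204) - 33*102/(-204)) = 34159 - (102 + 42432 - 33*102*(-1/204)) = 34159 - (102 + 42432 + 33/2) = 34159 - 1*85101/2 = 34159 - 85101/2 = -16783/2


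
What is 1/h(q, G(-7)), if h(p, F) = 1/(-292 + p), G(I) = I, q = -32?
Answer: -324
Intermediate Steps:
1/h(q, G(-7)) = 1/(1/(-292 - 32)) = 1/(1/(-324)) = 1/(-1/324) = -324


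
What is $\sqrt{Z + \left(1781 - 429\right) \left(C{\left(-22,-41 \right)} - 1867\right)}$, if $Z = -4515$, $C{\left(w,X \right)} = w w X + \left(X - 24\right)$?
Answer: $i \sqrt{29445667} \approx 5426.4 i$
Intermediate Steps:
$C{\left(w,X \right)} = -24 + X + X w^{2}$ ($C{\left(w,X \right)} = w^{2} X + \left(X - 24\right) = X w^{2} + \left(-24 + X\right) = -24 + X + X w^{2}$)
$\sqrt{Z + \left(1781 - 429\right) \left(C{\left(-22,-41 \right)} - 1867\right)} = \sqrt{-4515 + \left(1781 - 429\right) \left(\left(-24 - 41 - 41 \left(-22\right)^{2}\right) - 1867\right)} = \sqrt{-4515 + 1352 \left(\left(-24 - 41 - 19844\right) - 1867\right)} = \sqrt{-4515 + 1352 \left(-19909 - 1867\right)} = \sqrt{-4515 + 1352 \left(-21776\right)} = \sqrt{-4515 - 29441152} = \sqrt{-29445667} = i \sqrt{29445667}$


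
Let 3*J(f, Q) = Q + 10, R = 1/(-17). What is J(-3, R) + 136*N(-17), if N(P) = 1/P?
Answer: -239/51 ≈ -4.6863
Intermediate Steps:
R = -1/17 ≈ -0.058824
N(P) = 1/P
J(f, Q) = 10/3 + Q/3 (J(f, Q) = (Q + 10)/3 = (10 + Q)/3 = 10/3 + Q/3)
J(-3, R) + 136*N(-17) = (10/3 + (1/3)*(-1/17)) + 136/(-17) = (10/3 - 1/51) + 136*(-1/17) = 169/51 - 8 = -239/51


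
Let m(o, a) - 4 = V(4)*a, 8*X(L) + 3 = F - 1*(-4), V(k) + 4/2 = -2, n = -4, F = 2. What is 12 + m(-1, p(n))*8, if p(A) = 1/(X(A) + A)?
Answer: 1532/29 ≈ 52.828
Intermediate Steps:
V(k) = -4 (V(k) = -2 - 2 = -4)
X(L) = 3/8 (X(L) = -3/8 + (2 - 1*(-4))/8 = -3/8 + (2 + 4)/8 = -3/8 + (⅛)*6 = -3/8 + ¾ = 3/8)
p(A) = 1/(3/8 + A)
m(o, a) = 4 - 4*a
12 + m(-1, p(n))*8 = 12 + (4 - 32/(3 + 8*(-4)))*8 = 12 + (4 - 32/(3 - 32))*8 = 12 + (4 - 32/(-29))*8 = 12 + (4 - 32*(-1)/29)*8 = 12 + (4 - 4*(-8/29))*8 = 12 + (4 + 32/29)*8 = 12 + (148/29)*8 = 12 + 1184/29 = 1532/29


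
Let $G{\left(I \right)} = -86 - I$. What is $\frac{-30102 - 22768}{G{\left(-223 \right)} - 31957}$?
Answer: $\frac{5287}{3182} \approx 1.6615$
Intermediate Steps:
$\frac{-30102 - 22768}{G{\left(-223 \right)} - 31957} = \frac{-30102 - 22768}{\left(-86 - -223\right) - 31957} = - \frac{52870}{\left(-86 + 223\right) - 31957} = - \frac{52870}{137 - 31957} = - \frac{52870}{-31820} = \left(-52870\right) \left(- \frac{1}{31820}\right) = \frac{5287}{3182}$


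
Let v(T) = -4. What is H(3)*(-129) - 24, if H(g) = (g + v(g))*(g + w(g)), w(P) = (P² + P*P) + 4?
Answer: 3201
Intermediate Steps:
w(P) = 4 + 2*P² (w(P) = (P² + P²) + 4 = 2*P² + 4 = 4 + 2*P²)
H(g) = (-4 + g)*(4 + g + 2*g²) (H(g) = (g - 4)*(g + (4 + 2*g²)) = (-4 + g)*(4 + g + 2*g²))
H(3)*(-129) - 24 = (-16 - 7*3² + 2*3³)*(-129) - 24 = (-16 - 7*9 + 2*27)*(-129) - 24 = (-16 - 63 + 54)*(-129) - 24 = -25*(-129) - 24 = 3225 - 24 = 3201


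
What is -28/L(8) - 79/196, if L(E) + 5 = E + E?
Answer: -6357/2156 ≈ -2.9485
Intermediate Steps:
L(E) = -5 + 2*E (L(E) = -5 + (E + E) = -5 + 2*E)
-28/L(8) - 79/196 = -28/(-5 + 2*8) - 79/196 = -28/(-5 + 16) - 79*1/196 = -28/11 - 79/196 = -6357/2156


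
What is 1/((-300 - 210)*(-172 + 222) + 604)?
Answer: -1/24896 ≈ -4.0167e-5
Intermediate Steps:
1/((-300 - 210)*(-172 + 222) + 604) = 1/(-510*50 + 604) = 1/(-25500 + 604) = 1/(-24896) = -1/24896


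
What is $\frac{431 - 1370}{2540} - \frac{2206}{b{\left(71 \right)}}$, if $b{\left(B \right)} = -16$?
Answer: $\frac{698527}{5080} \approx 137.51$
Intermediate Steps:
$\frac{431 - 1370}{2540} - \frac{2206}{b{\left(71 \right)}} = \frac{431 - 1370}{2540} - \frac{2206}{-16} = \left(431 - 1370\right) \frac{1}{2540} - - \frac{1103}{8} = \left(-939\right) \frac{1}{2540} + \frac{1103}{8} = - \frac{939}{2540} + \frac{1103}{8} = \frac{698527}{5080}$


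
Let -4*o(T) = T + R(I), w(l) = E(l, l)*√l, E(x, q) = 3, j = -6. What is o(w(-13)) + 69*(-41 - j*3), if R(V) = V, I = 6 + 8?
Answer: -3181/2 - 3*I*√13/4 ≈ -1590.5 - 2.7042*I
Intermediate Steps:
I = 14
w(l) = 3*√l
o(T) = -7/2 - T/4 (o(T) = -(T + 14)/4 = -(14 + T)/4 = -7/2 - T/4)
o(w(-13)) + 69*(-41 - j*3) = (-7/2 - 3*√(-13)/4) + 69*(-41 - (-6)*3) = (-7/2 - 3*I*√13/4) + 69*(-41 - 1*(-18)) = (-7/2 - 3*I*√13/4) + 69*(-41 + 18) = (-7/2 - 3*I*√13/4) + 69*(-23) = (-7/2 - 3*I*√13/4) - 1587 = -3181/2 - 3*I*√13/4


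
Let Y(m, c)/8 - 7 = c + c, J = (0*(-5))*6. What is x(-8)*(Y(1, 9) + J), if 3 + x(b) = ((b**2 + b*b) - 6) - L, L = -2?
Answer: 24200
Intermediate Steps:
J = 0 (J = 0*6 = 0)
x(b) = -7 + 2*b**2 (x(b) = -3 + (((b**2 + b*b) - 6) - 1*(-2)) = -3 + (((b**2 + b**2) - 6) + 2) = -3 + ((2*b**2 - 6) + 2) = -3 + ((-6 + 2*b**2) + 2) = -3 + (-4 + 2*b**2) = -7 + 2*b**2)
Y(m, c) = 56 + 16*c (Y(m, c) = 56 + 8*(c + c) = 56 + 8*(2*c) = 56 + 16*c)
x(-8)*(Y(1, 9) + J) = (-7 + 2*(-8)**2)*((56 + 16*9) + 0) = (-7 + 2*64)*((56 + 144) + 0) = (-7 + 128)*(200 + 0) = 121*200 = 24200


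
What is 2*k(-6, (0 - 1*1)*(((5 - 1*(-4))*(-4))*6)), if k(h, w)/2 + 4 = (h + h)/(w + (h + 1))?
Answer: -3424/211 ≈ -16.227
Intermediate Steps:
k(h, w) = -8 + 4*h/(1 + h + w) (k(h, w) = -8 + 2*((h + h)/(w + (h + 1))) = -8 + 2*((2*h)/(w + (1 + h))) = -8 + 2*((2*h)/(1 + h + w)) = -8 + 2*(2*h/(1 + h + w)) = -8 + 4*h/(1 + h + w))
2*k(-6, (0 - 1*1)*(((5 - 1*(-4))*(-4))*6)) = 2*(4*(-2 - 1*(-6) - 2*(0 - 1*1)*((5 - 1*(-4))*(-4))*6)/(1 - 6 + (0 - 1*1)*(((5 - 1*(-4))*(-4))*6))) = 2*(4*(-2 + 6 - 2*(0 - 1)*((5 + 4)*(-4))*6)/(1 - 6 + (0 - 1)*(((5 + 4)*(-4))*6))) = 2*(4*(-2 + 6 - (-2)*(9*(-4))*6)/(1 - 6 - 9*(-4)*6)) = 2*(4*(-2 + 6 - (-2)*(-36*6))/(1 - 6 - (-36)*6)) = 2*(4*(-2 + 6 - (-2)*(-216))/(1 - 6 - 1*(-216))) = 2*(4*(-2 + 6 - 2*216)/(1 - 6 + 216)) = 2*(4*(-2 + 6 - 432)/211) = 2*(4*(1/211)*(-428)) = 2*(-1712/211) = -3424/211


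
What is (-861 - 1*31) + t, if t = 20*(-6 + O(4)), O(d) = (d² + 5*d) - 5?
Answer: -392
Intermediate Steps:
O(d) = -5 + d² + 5*d
t = 500 (t = 20*(-6 + (-5 + 4² + 5*4)) = 20*(-6 + (-5 + 16 + 20)) = 20*(-6 + 31) = 20*25 = 500)
(-861 - 1*31) + t = (-861 - 1*31) + 500 = (-861 - 31) + 500 = -892 + 500 = -392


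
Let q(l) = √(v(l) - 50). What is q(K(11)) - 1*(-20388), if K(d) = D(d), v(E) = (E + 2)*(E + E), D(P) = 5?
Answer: 20388 + 2*√5 ≈ 20392.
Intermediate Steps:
v(E) = 2*E*(2 + E) (v(E) = (2 + E)*(2*E) = 2*E*(2 + E))
K(d) = 5
q(l) = √(-50 + 2*l*(2 + l)) (q(l) = √(2*l*(2 + l) - 50) = √(-50 + 2*l*(2 + l)))
q(K(11)) - 1*(-20388) = √2*√(-25 + 5*(2 + 5)) - 1*(-20388) = √2*√(-25 + 5*7) + 20388 = √2*√(-25 + 35) + 20388 = √2*√10 + 20388 = 2*√5 + 20388 = 20388 + 2*√5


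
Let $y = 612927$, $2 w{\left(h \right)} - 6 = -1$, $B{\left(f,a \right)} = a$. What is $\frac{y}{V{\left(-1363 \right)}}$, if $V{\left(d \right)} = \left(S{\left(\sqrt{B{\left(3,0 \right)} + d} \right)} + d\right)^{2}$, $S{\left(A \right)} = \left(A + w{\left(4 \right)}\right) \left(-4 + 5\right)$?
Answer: $\frac{2451708}{\left(2721 - 2 i \sqrt{1363}\right)^{2}} \approx 0.33041 + 0.017945 i$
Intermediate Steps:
$w{\left(h \right)} = \frac{5}{2}$ ($w{\left(h \right)} = 3 + \frac{1}{2} \left(-1\right) = 3 - \frac{1}{2} = \frac{5}{2}$)
$S{\left(A \right)} = \frac{5}{2} + A$ ($S{\left(A \right)} = \left(A + \frac{5}{2}\right) \left(-4 + 5\right) = \left(\frac{5}{2} + A\right) 1 = \frac{5}{2} + A$)
$V{\left(d \right)} = \left(\frac{5}{2} + d + \sqrt{d}\right)^{2}$ ($V{\left(d \right)} = \left(\left(\frac{5}{2} + \sqrt{0 + d}\right) + d\right)^{2} = \left(\left(\frac{5}{2} + \sqrt{d}\right) + d\right)^{2} = \left(\frac{5}{2} + d + \sqrt{d}\right)^{2}$)
$\frac{y}{V{\left(-1363 \right)}} = \frac{612927}{\frac{1}{4} \left(5 + 2 \left(-1363\right) + 2 \sqrt{-1363}\right)^{2}} = \frac{612927}{\frac{1}{4} \left(5 - 2726 + 2 i \sqrt{1363}\right)^{2}} = \frac{612927}{\frac{1}{4} \left(-2721 + 2 i \sqrt{1363}\right)^{2}} = 612927 \frac{4}{\left(-2721 + 2 i \sqrt{1363}\right)^{2}} = \frac{2451708}{\left(-2721 + 2 i \sqrt{1363}\right)^{2}}$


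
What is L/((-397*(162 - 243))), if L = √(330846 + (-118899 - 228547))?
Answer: 10*I*√166/32157 ≈ 0.0040066*I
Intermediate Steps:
L = 10*I*√166 (L = √(330846 - 347446) = √(-16600) = 10*I*√166 ≈ 128.84*I)
L/((-397*(162 - 243))) = (10*I*√166)/((-397*(162 - 243))) = (10*I*√166)/((-397*(-81))) = (10*I*√166)/32157 = (10*I*√166)*(1/32157) = 10*I*√166/32157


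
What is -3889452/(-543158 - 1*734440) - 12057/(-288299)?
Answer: 1424472583/461566699 ≈ 3.0862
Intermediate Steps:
-3889452/(-543158 - 1*734440) - 12057/(-288299) = -3889452/(-543158 - 734440) - 12057*(-1/288299) = -3889452/(-1277598) + 12057/288299 = -3889452*(-1/1277598) + 12057/288299 = 4874/1601 + 12057/288299 = 1424472583/461566699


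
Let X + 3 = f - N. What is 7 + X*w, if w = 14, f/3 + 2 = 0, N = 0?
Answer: -119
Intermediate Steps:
f = -6 (f = -6 + 3*0 = -6 + 0 = -6)
X = -9 (X = -3 + (-6 - 1*0) = -3 + (-6 + 0) = -3 - 6 = -9)
7 + X*w = 7 - 9*14 = 7 - 126 = -119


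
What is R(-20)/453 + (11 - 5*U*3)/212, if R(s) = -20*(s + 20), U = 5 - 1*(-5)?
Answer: -139/212 ≈ -0.65566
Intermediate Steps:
U = 10 (U = 5 + 5 = 10)
R(s) = -400 - 20*s (R(s) = -20*(20 + s) = -400 - 20*s)
R(-20)/453 + (11 - 5*U*3)/212 = (-400 - 20*(-20))/453 + (11 - 5*10*3)/212 = (-400 + 400)*(1/453) + (11 - 50*3)*(1/212) = 0*(1/453) + (11 - 150)*(1/212) = 0 - 139*1/212 = 0 - 139/212 = -139/212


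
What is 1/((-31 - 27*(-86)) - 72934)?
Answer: -1/70643 ≈ -1.4156e-5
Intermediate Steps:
1/((-31 - 27*(-86)) - 72934) = 1/((-31 + 2322) - 72934) = 1/(2291 - 72934) = 1/(-70643) = -1/70643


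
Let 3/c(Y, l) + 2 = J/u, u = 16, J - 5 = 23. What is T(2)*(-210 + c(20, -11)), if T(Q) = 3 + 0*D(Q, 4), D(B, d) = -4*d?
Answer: -666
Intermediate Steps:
J = 28 (J = 5 + 23 = 28)
T(Q) = 3 (T(Q) = 3 + 0*(-4*4) = 3 + 0*(-16) = 3 + 0 = 3)
c(Y, l) = -12 (c(Y, l) = 3/(-2 + 28/16) = 3/(-2 + 28*(1/16)) = 3/(-2 + 7/4) = 3/(-¼) = 3*(-4) = -12)
T(2)*(-210 + c(20, -11)) = 3*(-210 - 12) = 3*(-222) = -666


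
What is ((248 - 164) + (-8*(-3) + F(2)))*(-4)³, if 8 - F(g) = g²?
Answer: -7168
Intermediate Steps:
F(g) = 8 - g²
((248 - 164) + (-8*(-3) + F(2)))*(-4)³ = ((248 - 164) + (-8*(-3) + (8 - 1*2²)))*(-4)³ = (84 + (24 + (8 - 1*4)))*(-64) = (84 + (24 + (8 - 4)))*(-64) = (84 + (24 + 4))*(-64) = (84 + 28)*(-64) = 112*(-64) = -7168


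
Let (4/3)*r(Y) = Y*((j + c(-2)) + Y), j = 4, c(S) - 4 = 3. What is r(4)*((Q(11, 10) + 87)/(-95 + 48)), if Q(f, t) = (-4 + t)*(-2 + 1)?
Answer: -3645/47 ≈ -77.553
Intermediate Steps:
c(S) = 7 (c(S) = 4 + 3 = 7)
Q(f, t) = 4 - t (Q(f, t) = (-4 + t)*(-1) = 4 - t)
r(Y) = 3*Y*(11 + Y)/4 (r(Y) = 3*(Y*((4 + 7) + Y))/4 = 3*(Y*(11 + Y))/4 = 3*Y*(11 + Y)/4)
r(4)*((Q(11, 10) + 87)/(-95 + 48)) = ((¾)*4*(11 + 4))*(((4 - 1*10) + 87)/(-95 + 48)) = ((¾)*4*15)*(((4 - 10) + 87)/(-47)) = 45*((-6 + 87)*(-1/47)) = 45*(81*(-1/47)) = 45*(-81/47) = -3645/47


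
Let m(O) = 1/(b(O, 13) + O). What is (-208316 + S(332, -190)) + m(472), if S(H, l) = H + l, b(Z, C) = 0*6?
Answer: -98258127/472 ≈ -2.0817e+5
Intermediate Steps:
b(Z, C) = 0
m(O) = 1/O (m(O) = 1/(0 + O) = 1/O)
(-208316 + S(332, -190)) + m(472) = (-208316 + (332 - 190)) + 1/472 = (-208316 + 142) + 1/472 = -208174 + 1/472 = -98258127/472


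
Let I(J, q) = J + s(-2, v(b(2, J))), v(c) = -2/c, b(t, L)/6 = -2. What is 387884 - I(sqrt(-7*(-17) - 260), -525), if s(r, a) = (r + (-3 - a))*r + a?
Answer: 775747/2 - I*sqrt(141) ≈ 3.8787e+5 - 11.874*I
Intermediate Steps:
b(t, L) = -12 (b(t, L) = 6*(-2) = -12)
s(r, a) = a + r*(-3 + r - a) (s(r, a) = (-3 + r - a)*r + a = r*(-3 + r - a) + a = a + r*(-3 + r - a))
I(J, q) = 21/2 + J (I(J, q) = J + (-2/(-12) + (-2)**2 - 3*(-2) - 1*(-2/(-12))*(-2)) = J + (-2*(-1/12) + 4 + 6 - 1*(-2*(-1/12))*(-2)) = J + (1/6 + 4 + 6 - 1*1/6*(-2)) = J + (1/6 + 4 + 6 + 1/3) = J + 21/2 = 21/2 + J)
387884 - I(sqrt(-7*(-17) - 260), -525) = 387884 - (21/2 + sqrt(-7*(-17) - 260)) = 387884 - (21/2 + sqrt(119 - 260)) = 387884 - (21/2 + sqrt(-141)) = 387884 - (21/2 + I*sqrt(141)) = 387884 + (-21/2 - I*sqrt(141)) = 775747/2 - I*sqrt(141)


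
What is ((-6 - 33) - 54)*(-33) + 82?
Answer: 3151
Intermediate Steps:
((-6 - 33) - 54)*(-33) + 82 = (-39 - 54)*(-33) + 82 = -93*(-33) + 82 = 3069 + 82 = 3151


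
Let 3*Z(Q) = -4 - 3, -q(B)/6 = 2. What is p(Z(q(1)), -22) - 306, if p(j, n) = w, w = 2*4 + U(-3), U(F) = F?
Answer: -301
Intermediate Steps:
q(B) = -12 (q(B) = -6*2 = -12)
Z(Q) = -7/3 (Z(Q) = (-4 - 3)/3 = (⅓)*(-7) = -7/3)
w = 5 (w = 2*4 - 3 = 8 - 3 = 5)
p(j, n) = 5
p(Z(q(1)), -22) - 306 = 5 - 306 = -301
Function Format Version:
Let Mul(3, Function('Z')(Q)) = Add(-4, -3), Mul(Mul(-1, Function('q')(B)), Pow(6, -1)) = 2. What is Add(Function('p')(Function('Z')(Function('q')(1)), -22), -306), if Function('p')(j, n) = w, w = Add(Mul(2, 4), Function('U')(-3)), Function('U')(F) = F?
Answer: -301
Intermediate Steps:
Function('q')(B) = -12 (Function('q')(B) = Mul(-6, 2) = -12)
Function('Z')(Q) = Rational(-7, 3) (Function('Z')(Q) = Mul(Rational(1, 3), Add(-4, -3)) = Mul(Rational(1, 3), -7) = Rational(-7, 3))
w = 5 (w = Add(Mul(2, 4), -3) = Add(8, -3) = 5)
Function('p')(j, n) = 5
Add(Function('p')(Function('Z')(Function('q')(1)), -22), -306) = Add(5, -306) = -301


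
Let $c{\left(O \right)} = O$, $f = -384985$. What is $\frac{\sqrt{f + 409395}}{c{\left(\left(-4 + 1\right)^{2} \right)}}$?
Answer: $\frac{\sqrt{24410}}{9} \approx 17.36$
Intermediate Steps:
$\frac{\sqrt{f + 409395}}{c{\left(\left(-4 + 1\right)^{2} \right)}} = \frac{\sqrt{-384985 + 409395}}{\left(-4 + 1\right)^{2}} = \frac{\sqrt{24410}}{\left(-3\right)^{2}} = \frac{\sqrt{24410}}{9}$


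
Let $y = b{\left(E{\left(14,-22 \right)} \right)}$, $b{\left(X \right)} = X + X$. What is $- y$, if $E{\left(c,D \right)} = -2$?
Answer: $4$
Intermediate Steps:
$b{\left(X \right)} = 2 X$
$y = -4$ ($y = 2 \left(-2\right) = -4$)
$- y = \left(-1\right) \left(-4\right) = 4$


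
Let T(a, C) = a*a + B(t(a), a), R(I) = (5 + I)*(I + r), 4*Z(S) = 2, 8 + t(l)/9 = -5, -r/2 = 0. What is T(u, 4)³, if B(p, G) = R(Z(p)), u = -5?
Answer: 1367631/64 ≈ 21369.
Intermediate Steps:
r = 0 (r = -2*0 = 0)
t(l) = -117 (t(l) = -72 + 9*(-5) = -72 - 45 = -117)
Z(S) = ½ (Z(S) = (¼)*2 = ½)
R(I) = I*(5 + I) (R(I) = (5 + I)*(I + 0) = (5 + I)*I = I*(5 + I))
B(p, G) = 11/4 (B(p, G) = (5 + ½)/2 = (½)*(11/2) = 11/4)
T(a, C) = 11/4 + a² (T(a, C) = a*a + 11/4 = a² + 11/4 = 11/4 + a²)
T(u, 4)³ = (11/4 + (-5)²)³ = (11/4 + 25)³ = (111/4)³ = 1367631/64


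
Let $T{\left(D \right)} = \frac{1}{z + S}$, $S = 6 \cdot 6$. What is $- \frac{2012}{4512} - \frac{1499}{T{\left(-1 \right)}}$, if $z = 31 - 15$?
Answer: $- \frac{87925847}{1128} \approx -77949.0$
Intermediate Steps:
$S = 36$
$z = 16$
$T{\left(D \right)} = \frac{1}{52}$ ($T{\left(D \right)} = \frac{1}{16 + 36} = \frac{1}{52}$)
$- \frac{2012}{4512} - \frac{1499}{T{\left(-1 \right)}} = - \frac{2012}{4512} - 1499 \frac{1}{\frac{1}{52}} = \left(-2012\right) \frac{1}{4512} - 77948 = - \frac{503}{1128} - 77948 = - \frac{87925847}{1128}$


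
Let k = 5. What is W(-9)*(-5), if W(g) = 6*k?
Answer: -150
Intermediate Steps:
W(g) = 30 (W(g) = 6*5 = 30)
W(-9)*(-5) = 30*(-5) = -150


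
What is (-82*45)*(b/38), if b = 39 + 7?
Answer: -84870/19 ≈ -4466.8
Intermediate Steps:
b = 46
(-82*45)*(b/38) = (-82*45)*(46/38) = -169740/38 = -3690*23/19 = -84870/19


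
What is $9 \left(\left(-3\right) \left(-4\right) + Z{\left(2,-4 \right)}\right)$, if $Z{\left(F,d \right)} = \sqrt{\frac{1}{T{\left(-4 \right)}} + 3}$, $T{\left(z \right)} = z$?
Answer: $108 + \frac{9 \sqrt{11}}{2} \approx 122.92$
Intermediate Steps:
$Z{\left(F,d \right)} = \frac{\sqrt{11}}{2}$ ($Z{\left(F,d \right)} = \sqrt{\frac{1}{-4} + 3} = \sqrt{- \frac{1}{4} + 3} = \sqrt{\frac{11}{4}} = \frac{\sqrt{11}}{2}$)
$9 \left(\left(-3\right) \left(-4\right) + Z{\left(2,-4 \right)}\right) = 9 \left(\left(-3\right) \left(-4\right) + \frac{\sqrt{11}}{2}\right) = 9 \left(12 + \frac{\sqrt{11}}{2}\right) = 108 + \frac{9 \sqrt{11}}{2}$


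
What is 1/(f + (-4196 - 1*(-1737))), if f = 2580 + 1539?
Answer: 1/1660 ≈ 0.00060241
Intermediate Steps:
f = 4119
1/(f + (-4196 - 1*(-1737))) = 1/(4119 + (-4196 - 1*(-1737))) = 1/(4119 + (-4196 + 1737)) = 1/(4119 - 2459) = 1/1660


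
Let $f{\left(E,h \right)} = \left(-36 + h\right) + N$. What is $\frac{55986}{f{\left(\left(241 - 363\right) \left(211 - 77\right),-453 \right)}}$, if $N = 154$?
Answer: $- \frac{55986}{335} \approx -167.12$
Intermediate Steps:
$f{\left(E,h \right)} = 118 + h$ ($f{\left(E,h \right)} = \left(-36 + h\right) + 154 = 118 + h$)
$\frac{55986}{f{\left(\left(241 - 363\right) \left(211 - 77\right),-453 \right)}} = \frac{55986}{118 - 453} = \frac{55986}{-335} = 55986 \left(- \frac{1}{335}\right) = - \frac{55986}{335}$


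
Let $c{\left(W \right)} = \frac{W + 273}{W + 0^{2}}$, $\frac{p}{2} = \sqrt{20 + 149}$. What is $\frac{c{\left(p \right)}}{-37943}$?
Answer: $- \frac{23}{75886} \approx -0.00030309$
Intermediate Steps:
$p = 26$ ($p = 2 \sqrt{20 + 149} = 2 \sqrt{169} = 2 \cdot 13 = 26$)
$c{\left(W \right)} = \frac{273 + W}{W}$ ($c{\left(W \right)} = \frac{273 + W}{W + 0} = \frac{273 + W}{W}$)
$\frac{c{\left(p \right)}}{-37943} = \frac{\frac{1}{26} \left(273 + 26\right)}{-37943} = \frac{1}{26} \cdot 299 \left(- \frac{1}{37943}\right) = \frac{23}{2} \left(- \frac{1}{37943}\right) = - \frac{23}{75886}$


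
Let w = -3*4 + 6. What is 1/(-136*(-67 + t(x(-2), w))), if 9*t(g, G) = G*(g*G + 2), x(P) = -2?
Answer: 3/31144 ≈ 9.6327e-5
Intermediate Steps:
w = -6 (w = -12 + 6 = -6)
t(g, G) = G*(2 + G*g)/9 (t(g, G) = (G*(g*G + 2))/9 = (G*(G*g + 2))/9 = (G*(2 + G*g))/9 = G*(2 + G*g)/9)
1/(-136*(-67 + t(x(-2), w))) = 1/(-136*(-67 + (⅑)*(-6)*(2 - 6*(-2)))) = 1/(-136*(-67 + (⅑)*(-6)*(2 + 12))) = 1/(-136*(-67 + (⅑)*(-6)*14)) = 1/(-136*(-67 - 28/3)) = 1/(-136*(-229/3)) = 1/(31144/3) = 3/31144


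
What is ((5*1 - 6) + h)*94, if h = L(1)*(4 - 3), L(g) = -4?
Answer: -470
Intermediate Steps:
h = -4 (h = -4*(4 - 3) = -4*1 = -4)
((5*1 - 6) + h)*94 = ((5*1 - 6) - 4)*94 = ((5 - 6) - 4)*94 = (-1 - 4)*94 = -5*94 = -470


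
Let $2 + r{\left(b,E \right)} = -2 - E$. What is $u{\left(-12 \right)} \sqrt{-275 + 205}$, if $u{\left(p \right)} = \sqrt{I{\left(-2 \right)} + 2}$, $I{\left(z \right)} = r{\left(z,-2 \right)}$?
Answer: $0$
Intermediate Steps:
$r{\left(b,E \right)} = -4 - E$ ($r{\left(b,E \right)} = -2 - \left(2 + E\right) = -4 - E$)
$I{\left(z \right)} = -2$ ($I{\left(z \right)} = -4 - -2 = -4 + 2 = -2$)
$u{\left(p \right)} = 0$ ($u{\left(p \right)} = \sqrt{-2 + 2} = \sqrt{0} = 0$)
$u{\left(-12 \right)} \sqrt{-275 + 205} = 0 \sqrt{-275 + 205} = 0 \sqrt{-70} = 0 i \sqrt{70} = 0$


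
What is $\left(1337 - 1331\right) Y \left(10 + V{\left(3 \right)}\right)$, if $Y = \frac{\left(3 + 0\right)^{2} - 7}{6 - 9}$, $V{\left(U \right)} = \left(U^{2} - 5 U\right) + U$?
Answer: $-28$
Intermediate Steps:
$V{\left(U \right)} = U^{2} - 4 U$
$Y = - \frac{2}{3}$ ($Y = \frac{3^{2} - 7}{-3} = \left(9 - 7\right) \left(- \frac{1}{3}\right) = 2 \left(- \frac{1}{3}\right) = - \frac{2}{3} \approx -0.66667$)
$\left(1337 - 1331\right) Y \left(10 + V{\left(3 \right)}\right) = \left(1337 - 1331\right) \left(- \frac{2 \left(10 + 3 \left(-4 + 3\right)\right)}{3}\right) = 6 \left(- \frac{2 \left(10 + 3 \left(-1\right)\right)}{3}\right) = 6 \left(- \frac{2 \left(10 - 3\right)}{3}\right) = 6 \left(\left(- \frac{2}{3}\right) 7\right) = 6 \left(- \frac{14}{3}\right) = -28$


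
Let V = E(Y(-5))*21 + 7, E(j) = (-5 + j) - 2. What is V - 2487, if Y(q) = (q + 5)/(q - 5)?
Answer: -2627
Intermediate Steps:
Y(q) = (5 + q)/(-5 + q)
E(j) = -7 + j
V = -140 (V = (-7 + (5 - 5)/(-5 - 5))*21 + 7 = (-7 + 0/(-10))*21 + 7 = (-7 - 1/10*0)*21 + 7 = (-7 + 0)*21 + 7 = -7*21 + 7 = -147 + 7 = -140)
V - 2487 = -140 - 2487 = -2627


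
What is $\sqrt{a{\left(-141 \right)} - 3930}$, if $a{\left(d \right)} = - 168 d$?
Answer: $\sqrt{19758} \approx 140.56$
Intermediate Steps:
$\sqrt{a{\left(-141 \right)} - 3930} = \sqrt{\left(-168\right) \left(-141\right) - 3930} = \sqrt{23688 - 3930} = \sqrt{19758}$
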